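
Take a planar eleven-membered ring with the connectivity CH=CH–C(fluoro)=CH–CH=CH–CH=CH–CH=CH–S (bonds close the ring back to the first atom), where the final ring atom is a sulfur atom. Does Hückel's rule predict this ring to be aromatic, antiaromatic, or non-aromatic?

Antiaromatic

All ring atoms are sp² and supply a p orbital to the ring (each doubly-bonded ring atom is sp² with one p-orbital electron; the sulfur donates one lone pair from its p orbital); the conjugation is uninterrupted.
Counting π electrons: 5 × 2 = 10 from the double-bond units + 2 from the S atom = 12.
12 = 4(3); a planar, fully conjugated 4n system is antiaromatic.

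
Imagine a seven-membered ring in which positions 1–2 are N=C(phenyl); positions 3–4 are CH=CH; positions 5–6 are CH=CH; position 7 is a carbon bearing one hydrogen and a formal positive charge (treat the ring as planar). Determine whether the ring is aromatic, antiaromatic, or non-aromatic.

Aromatic

Every ring atom contributes a p orbital perpendicular to the ring (the double-bond atoms are sp², each contributing one p electron; each sp² =N– keeps its lone pair in-plane and puts one electron into the π system; the carbocation has an empty p orbital), so the π system is cyclic and fully conjugated.
Tallying contributions gives 3 × 2 = 6 from the double-bond units + 0 from the CH(+) atom = 6.
With 6 π electrons (n = 1), the Hückel 4n+2 condition holds.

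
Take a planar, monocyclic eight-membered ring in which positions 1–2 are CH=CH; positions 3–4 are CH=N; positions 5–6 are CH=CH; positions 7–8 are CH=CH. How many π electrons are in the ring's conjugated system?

8

All ring atoms are sp² and supply a p orbital to the ring (each doubly-bonded ring atom is sp² with one p-orbital electron; the doubly-bonded nitrogens are pyridine-type — their lone pairs lie in the ring plane, leaving one electron in the p orbital); the conjugation is uninterrupted.
π-electron count: 4 × 2 = 8 from the 4 double-bond units.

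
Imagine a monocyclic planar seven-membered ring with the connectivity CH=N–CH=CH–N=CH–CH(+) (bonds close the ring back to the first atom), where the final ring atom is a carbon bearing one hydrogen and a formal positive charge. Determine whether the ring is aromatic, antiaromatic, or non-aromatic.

Aromatic

The p orbitals form a continuous loop: each doubly-bonded ring atom is sp² with one p-orbital electron; each sp² =N– keeps its lone pair in-plane and puts one electron into the π system; the carbocation has an empty p orbital. The ring is fully conjugated.
Tallying contributions gives 3 × 2 = 6 from the double-bond units + 0 from the CH(+) atom = 6.
6 = 4(1) + 2, which satisfies Hückel's 4n+2 rule.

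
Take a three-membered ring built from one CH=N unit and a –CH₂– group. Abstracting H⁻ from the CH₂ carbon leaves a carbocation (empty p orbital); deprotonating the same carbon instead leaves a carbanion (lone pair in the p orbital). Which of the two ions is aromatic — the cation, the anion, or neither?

The cation

Once that carbon is sp², every ring atom has a p orbital and both ions are fully conjugated.
Cation: 1 × 2 + 0 = 2 π electrons → 4(0)+2, aromatic.
Anion: 1 × 2 + 2 = 4 π electrons → 4(1), antiaromatic.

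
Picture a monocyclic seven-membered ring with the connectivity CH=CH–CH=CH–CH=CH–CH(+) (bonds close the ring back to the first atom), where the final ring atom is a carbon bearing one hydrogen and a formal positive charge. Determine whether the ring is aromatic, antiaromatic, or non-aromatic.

Aromatic

The p orbitals form a continuous loop: each doubly-bonded ring atom is sp² with one p-orbital electron; the carbocation has an empty p orbital. The ring is fully conjugated.
Adding the contributions, 3 × 2 = 6 from the double-bond units + 0 from the CH(+) atom = 6.
Since 6 = 4·1 + 2, the ring meets the 4n+2 criterion.
(The species described is the tropylium cation.)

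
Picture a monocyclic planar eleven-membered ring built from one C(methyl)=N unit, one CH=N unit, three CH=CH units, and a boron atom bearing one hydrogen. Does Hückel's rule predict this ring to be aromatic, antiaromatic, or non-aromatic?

All ring atoms are sp² and supply a p orbital to the ring (each doubly-bonded ring atom is sp² with one p-orbital electron; the doubly-bonded nitrogens are pyridine-type — their lone pairs lie in the ring plane, leaving one electron in the p orbital; the boron has an empty p orbital); the conjugation is uninterrupted.
Tallying contributions gives 5 × 2 = 10 from the double-bond units + 0 from the BH atom = 10.
With 10 π electrons (n = 2), the Hückel 4n+2 condition holds.

Aromatic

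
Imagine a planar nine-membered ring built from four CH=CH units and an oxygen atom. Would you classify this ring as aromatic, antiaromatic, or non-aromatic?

Aromatic

All ring atoms are sp² and supply a p orbital to the ring (each doubly-bonded ring atom is sp² with one p-orbital electron; the oxygen donates one lone pair from its p orbital); the conjugation is uninterrupted.
Adding the contributions, 4 × 2 = 8 from the double-bond units + 2 from the O atom = 10.
Since 10 = 4·2 + 2, the ring meets the 4n+2 criterion.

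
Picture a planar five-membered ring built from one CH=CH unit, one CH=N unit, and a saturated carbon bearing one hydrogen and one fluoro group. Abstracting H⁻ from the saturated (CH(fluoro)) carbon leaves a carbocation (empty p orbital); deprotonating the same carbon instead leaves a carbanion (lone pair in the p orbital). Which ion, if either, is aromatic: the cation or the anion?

In either ion the ring is fully conjugated: every atom, including the new sp² carbon, supplies a p orbital.
Cation: 2 × 2 + 0 = 4 π electrons → 4(1), antiaromatic.
Anion: 2 × 2 + 2 = 6 π electrons → 4(1)+2, aromatic.

The anion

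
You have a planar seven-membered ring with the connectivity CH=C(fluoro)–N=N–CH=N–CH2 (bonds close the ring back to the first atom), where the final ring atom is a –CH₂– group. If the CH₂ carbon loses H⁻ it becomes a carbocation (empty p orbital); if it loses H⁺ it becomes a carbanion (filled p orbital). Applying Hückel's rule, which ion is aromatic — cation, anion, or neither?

The cation

Once that carbon is sp², every ring atom has a p orbital and both ions are fully conjugated.
Cation: 3 × 2 + 0 = 6 π electrons → 4(1)+2, aromatic.
Anion: 3 × 2 + 2 = 8 π electrons → 4(2), antiaromatic.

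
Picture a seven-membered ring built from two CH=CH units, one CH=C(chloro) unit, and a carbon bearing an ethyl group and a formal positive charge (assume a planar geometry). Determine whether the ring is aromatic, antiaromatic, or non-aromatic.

Aromatic

The p orbitals form a continuous loop: the double-bond atoms are sp², each contributing one p electron; the carbocation has an empty p orbital. The ring is fully conjugated.
π-electron count: 3 × 2 = 6 from the double-bond units + 0 from the C(ethyl)(+) atom = 6.
Since 6 = 4·1 + 2, the ring meets the 4n+2 criterion.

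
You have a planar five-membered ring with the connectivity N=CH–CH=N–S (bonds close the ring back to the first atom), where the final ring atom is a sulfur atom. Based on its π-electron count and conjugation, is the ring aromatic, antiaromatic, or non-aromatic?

Aromatic

The p orbitals form a continuous loop: the double-bond atoms are sp², each contributing one p electron; each =N– nitrogen is pyridine-type (lone pair in the sp² plane, one electron in the p orbital); the sulfur donates one lone pair from its p orbital. The ring is fully conjugated.
Tallying contributions gives 2 × 2 = 4 from the double-bond units + 2 from the S atom = 6.
That gives a 4n+2 count (6, n = 1).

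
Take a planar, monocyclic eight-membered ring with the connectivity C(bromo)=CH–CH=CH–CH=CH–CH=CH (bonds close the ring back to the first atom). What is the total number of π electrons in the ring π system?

8

Check conjugation: every atom in a ring double bond is sp² and brings one electron to the p orbital — every position has a p orbital, so the cyclic π system is continuous.
Tallying contributions gives 4 × 2 = 8 from the 4 double-bond units.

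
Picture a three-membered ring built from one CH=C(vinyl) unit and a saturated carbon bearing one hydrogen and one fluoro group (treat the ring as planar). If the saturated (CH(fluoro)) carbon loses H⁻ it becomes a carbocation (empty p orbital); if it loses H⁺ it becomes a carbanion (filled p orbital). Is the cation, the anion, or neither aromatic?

In either ion the ring is fully conjugated: every atom, including the new sp² carbon, supplies a p orbital.
Cation: 1 × 2 + 0 = 2 π electrons → 4(0)+2, aromatic.
Anion: 1 × 2 + 2 = 4 π electrons → 4(1), antiaromatic.

The cation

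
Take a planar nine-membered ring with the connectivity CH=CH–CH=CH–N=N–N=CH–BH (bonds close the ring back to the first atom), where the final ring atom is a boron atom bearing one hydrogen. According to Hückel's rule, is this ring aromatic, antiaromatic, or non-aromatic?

Every ring atom contributes a p orbital perpendicular to the ring (every atom in a ring double bond is sp² and brings one electron to the p orbital; each =N– nitrogen is pyridine-type (lone pair in the sp² plane, one electron in the p orbital); the boron has an empty p orbital), so the π system is cyclic and fully conjugated.
Counting π electrons: 4 × 2 = 8 from the double-bond units + 0 from the BH atom = 8.
A 4n π count (8, n = 2) in a planar conjugated ring means antiaromatic.

Antiaromatic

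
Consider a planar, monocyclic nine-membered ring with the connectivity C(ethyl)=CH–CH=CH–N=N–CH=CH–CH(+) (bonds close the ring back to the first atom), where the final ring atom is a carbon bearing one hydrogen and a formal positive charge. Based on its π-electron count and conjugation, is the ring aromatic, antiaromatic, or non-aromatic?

Antiaromatic

Every ring atom contributes a p orbital perpendicular to the ring (each doubly-bonded ring atom is sp² with one p-orbital electron; each =N– nitrogen is pyridine-type (lone pair in the sp² plane, one electron in the p orbital); the carbocation has an empty p orbital), so the π system is cyclic and fully conjugated.
Counting π electrons: 4 × 2 = 8 from the double-bond units + 0 from the CH(+) atom = 8.
A 4n π count (8, n = 2) in a planar conjugated ring means antiaromatic.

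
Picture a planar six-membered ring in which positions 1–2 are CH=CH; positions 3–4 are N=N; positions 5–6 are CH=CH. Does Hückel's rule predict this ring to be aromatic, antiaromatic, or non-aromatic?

Aromatic

Check conjugation: every atom in a ring double bond is sp² and brings one electron to the p orbital; each =N– nitrogen is pyridine-type (lone pair in the sp² plane, one electron in the p orbital) — every position has a p orbital, so the cyclic π system is continuous.
π-electron count: 3 × 2 = 6 from the 3 double-bond units.
That gives a 4n+2 count (6, n = 1).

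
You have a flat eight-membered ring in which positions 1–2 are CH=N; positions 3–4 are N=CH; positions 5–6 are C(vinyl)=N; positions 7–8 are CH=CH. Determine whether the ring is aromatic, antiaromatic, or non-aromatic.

Check conjugation: the double-bond atoms are sp², each contributing one p electron; each =N– nitrogen is pyridine-type (lone pair in the sp² plane, one electron in the p orbital) — every position has a p orbital, so the cyclic π system is continuous.
Tallying contributions gives 4 × 2 = 8 from the 4 double-bond units.
8 is a 4n count (n = 2), so the planar conjugated ring is antiaromatic.

Antiaromatic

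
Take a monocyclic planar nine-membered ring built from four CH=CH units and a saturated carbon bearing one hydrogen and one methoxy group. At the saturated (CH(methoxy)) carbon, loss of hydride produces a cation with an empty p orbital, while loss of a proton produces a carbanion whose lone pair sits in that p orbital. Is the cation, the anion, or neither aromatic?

The anion

Once that carbon is sp², every ring atom has a p orbital and both ions are fully conjugated.
Cation: 4 × 2 + 0 = 8 π electrons → 4(2), antiaromatic.
Anion: 4 × 2 + 2 = 10 π electrons → 4(2)+2, aromatic.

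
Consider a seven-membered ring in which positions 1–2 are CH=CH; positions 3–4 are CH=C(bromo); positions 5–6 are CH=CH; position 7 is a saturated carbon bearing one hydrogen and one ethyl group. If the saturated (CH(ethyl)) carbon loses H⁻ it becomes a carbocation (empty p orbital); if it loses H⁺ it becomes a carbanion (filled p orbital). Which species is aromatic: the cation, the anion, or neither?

The cation

In both ions every ring atom is sp² and contributes a p orbital, so both rings are fully conjugated.
Cation: 3 × 2 + 0 = 6 π electrons → 4(1)+2, aromatic.
Anion: 3 × 2 + 2 = 8 π electrons → 4(2), antiaromatic.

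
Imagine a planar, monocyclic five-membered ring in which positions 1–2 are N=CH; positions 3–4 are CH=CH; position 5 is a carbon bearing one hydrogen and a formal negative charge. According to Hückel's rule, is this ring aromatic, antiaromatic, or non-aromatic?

Aromatic

The p orbitals form a continuous loop: the double-bond atoms are sp², each contributing one p electron; each sp² =N– keeps its lone pair in-plane and puts one electron into the π system; the carbanion's lone pair occupies the p orbital. The ring is fully conjugated.
Adding the contributions, 2 × 2 = 4 from the double-bond units + 2 from the CH(-) atom = 6.
Since 6 = 4·1 + 2, the ring meets the 4n+2 criterion.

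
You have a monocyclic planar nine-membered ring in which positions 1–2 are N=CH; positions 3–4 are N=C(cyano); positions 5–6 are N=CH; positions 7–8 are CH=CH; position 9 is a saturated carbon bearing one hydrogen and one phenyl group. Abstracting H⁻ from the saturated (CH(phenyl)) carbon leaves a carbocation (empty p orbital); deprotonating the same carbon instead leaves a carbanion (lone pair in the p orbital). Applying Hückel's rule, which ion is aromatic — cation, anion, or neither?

The anion

In either ion the ring is fully conjugated: every atom, including the new sp² carbon, supplies a p orbital.
Cation: 4 × 2 + 0 = 8 π electrons → 4(2), antiaromatic.
Anion: 4 × 2 + 2 = 10 π electrons → 4(2)+2, aromatic.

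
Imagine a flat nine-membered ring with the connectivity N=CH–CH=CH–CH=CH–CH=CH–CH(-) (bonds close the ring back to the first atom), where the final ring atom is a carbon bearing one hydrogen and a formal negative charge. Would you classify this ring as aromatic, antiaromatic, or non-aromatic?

Check conjugation: the double-bond atoms are sp², each contributing one p electron; the doubly-bonded nitrogens are pyridine-type — their lone pairs lie in the ring plane, leaving one electron in the p orbital; the carbanion's lone pair occupies the p orbital — every position has a p orbital, so the cyclic π system is continuous.
Adding the contributions, 4 × 2 = 8 from the double-bond units + 2 from the CH(-) atom = 10.
With 10 π electrons (n = 2), the Hückel 4n+2 condition holds.

Aromatic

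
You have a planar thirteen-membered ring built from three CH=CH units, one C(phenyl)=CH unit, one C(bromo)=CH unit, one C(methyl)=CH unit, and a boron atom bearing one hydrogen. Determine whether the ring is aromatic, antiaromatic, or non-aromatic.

The p orbitals form a continuous loop: every atom in a ring double bond is sp² and brings one electron to the p orbital; the boron has an empty p orbital. The ring is fully conjugated.
π-electron count: 6 × 2 = 12 from the double-bond units + 0 from the BH atom = 12.
A 4n π count (12, n = 3) in a planar conjugated ring means antiaromatic.

Antiaromatic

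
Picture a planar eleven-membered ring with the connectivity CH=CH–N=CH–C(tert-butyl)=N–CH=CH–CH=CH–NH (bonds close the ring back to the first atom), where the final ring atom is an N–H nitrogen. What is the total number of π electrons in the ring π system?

12

The p orbitals form a continuous loop: the double-bond atoms are sp², each contributing one p electron; the doubly-bonded nitrogens are pyridine-type — their lone pairs lie in the ring plane, leaving one electron in the p orbital; the pyrrole-type nitrogen donates its lone pair from the p orbital. The ring is fully conjugated.
Tallying contributions gives 5 × 2 = 10 from the double-bond units + 2 from the NH atom = 12.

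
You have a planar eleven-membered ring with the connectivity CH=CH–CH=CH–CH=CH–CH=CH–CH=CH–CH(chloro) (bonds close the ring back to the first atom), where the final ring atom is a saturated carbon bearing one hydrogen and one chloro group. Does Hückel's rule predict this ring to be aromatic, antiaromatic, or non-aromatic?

Non-aromatic

The CH(chloro) carbon is saturated: that saturated carbon is sp³ and has no p orbital in the ring π system. Conjugation is not continuous around the ring.
A ring that is not fully conjugated cannot be aromatic or antiaromatic regardless of its π-electron count.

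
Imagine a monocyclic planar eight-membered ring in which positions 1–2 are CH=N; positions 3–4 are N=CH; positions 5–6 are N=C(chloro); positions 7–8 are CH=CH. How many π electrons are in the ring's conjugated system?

The p orbitals form a continuous loop: every atom in a ring double bond is sp² and brings one electron to the p orbital; each =N– nitrogen is pyridine-type (lone pair in the sp² plane, one electron in the p orbital). The ring is fully conjugated.
Counting π electrons: 4 × 2 = 8 from the 4 double-bond units.

8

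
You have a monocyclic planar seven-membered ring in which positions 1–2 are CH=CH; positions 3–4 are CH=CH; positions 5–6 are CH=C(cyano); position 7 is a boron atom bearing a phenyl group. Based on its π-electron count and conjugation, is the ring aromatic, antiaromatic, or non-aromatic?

Aromatic

The p orbitals form a continuous loop: each doubly-bonded ring atom is sp² with one p-orbital electron; the boron has an empty p orbital. The ring is fully conjugated.
Tallying contributions gives 3 × 2 = 6 from the double-bond units + 0 from the B(phenyl) atom = 6.
That gives a 4n+2 count (6, n = 1).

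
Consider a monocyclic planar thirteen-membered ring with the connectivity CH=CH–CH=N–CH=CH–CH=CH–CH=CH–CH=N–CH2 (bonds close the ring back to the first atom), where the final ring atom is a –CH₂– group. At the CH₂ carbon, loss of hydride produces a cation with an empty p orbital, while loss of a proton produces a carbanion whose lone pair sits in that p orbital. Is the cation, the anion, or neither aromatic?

In either ion the ring is fully conjugated: every atom, including the new sp² carbon, supplies a p orbital.
Cation: 6 × 2 + 0 = 12 π electrons → 4(3), antiaromatic.
Anion: 6 × 2 + 2 = 14 π electrons → 4(3)+2, aromatic.

The anion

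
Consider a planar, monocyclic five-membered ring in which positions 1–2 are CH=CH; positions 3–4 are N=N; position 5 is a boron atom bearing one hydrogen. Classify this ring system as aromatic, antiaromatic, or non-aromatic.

Every ring atom contributes a p orbital perpendicular to the ring (every atom in a ring double bond is sp² and brings one electron to the p orbital; each =N– nitrogen is pyridine-type (lone pair in the sp² plane, one electron in the p orbital); the boron has an empty p orbital), so the π system is cyclic and fully conjugated.
Counting π electrons: 2 × 2 = 4 from the double-bond units + 0 from the BH atom = 4.
4 is a 4n count (n = 1), so the planar conjugated ring is antiaromatic.

Antiaromatic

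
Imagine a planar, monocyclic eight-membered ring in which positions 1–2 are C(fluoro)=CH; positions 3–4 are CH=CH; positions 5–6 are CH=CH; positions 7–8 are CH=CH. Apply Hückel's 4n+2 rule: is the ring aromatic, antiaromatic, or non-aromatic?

The p orbitals form a continuous loop: the double-bond atoms are sp², each contributing one p electron. The ring is fully conjugated.
π-electron count: 4 × 2 = 8 from the 4 double-bond units.
8 = 4(2); a planar, fully conjugated 4n system is antiaromatic.

Antiaromatic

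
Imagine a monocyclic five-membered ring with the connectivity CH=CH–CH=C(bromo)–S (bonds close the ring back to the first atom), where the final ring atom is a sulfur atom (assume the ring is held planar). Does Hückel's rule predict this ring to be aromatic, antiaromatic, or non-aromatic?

Check conjugation: the double-bond atoms are sp², each contributing one p electron; the sulfur donates one lone pair from its p orbital — every position has a p orbital, so the cyclic π system is continuous.
Adding the contributions, 2 × 2 = 4 from the double-bond units + 2 from the S atom = 6.
With 6 π electrons (n = 1), the Hückel 4n+2 condition holds.

Aromatic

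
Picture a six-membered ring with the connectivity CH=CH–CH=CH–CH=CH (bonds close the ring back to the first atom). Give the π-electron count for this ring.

Check conjugation: every atom in a ring double bond is sp² and brings one electron to the p orbital — every position has a p orbital, so the cyclic π system is continuous.
π-electron count: 3 × 2 = 6 from the 3 double-bond units.

6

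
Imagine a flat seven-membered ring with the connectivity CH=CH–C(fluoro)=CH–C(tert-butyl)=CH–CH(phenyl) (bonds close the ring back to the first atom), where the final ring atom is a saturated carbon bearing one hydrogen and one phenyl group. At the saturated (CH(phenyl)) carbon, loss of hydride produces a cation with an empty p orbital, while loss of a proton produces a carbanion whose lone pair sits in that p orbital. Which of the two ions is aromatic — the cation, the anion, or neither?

In both ions every ring atom is sp² and contributes a p orbital, so both rings are fully conjugated.
Cation: 3 × 2 + 0 = 6 π electrons → 4(1)+2, aromatic.
Anion: 3 × 2 + 2 = 8 π electrons → 4(2), antiaromatic.

The cation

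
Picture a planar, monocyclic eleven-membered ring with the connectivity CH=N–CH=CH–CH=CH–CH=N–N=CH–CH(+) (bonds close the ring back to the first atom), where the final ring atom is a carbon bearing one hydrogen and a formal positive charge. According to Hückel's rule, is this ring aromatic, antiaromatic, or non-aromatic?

Aromatic

Every ring atom contributes a p orbital perpendicular to the ring (every atom in a ring double bond is sp² and brings one electron to the p orbital; each sp² =N– keeps its lone pair in-plane and puts one electron into the π system; the carbocation has an empty p orbital), so the π system is cyclic and fully conjugated.
Counting π electrons: 5 × 2 = 10 from the double-bond units + 0 from the CH(+) atom = 10.
Since 10 = 4·2 + 2, the ring meets the 4n+2 criterion.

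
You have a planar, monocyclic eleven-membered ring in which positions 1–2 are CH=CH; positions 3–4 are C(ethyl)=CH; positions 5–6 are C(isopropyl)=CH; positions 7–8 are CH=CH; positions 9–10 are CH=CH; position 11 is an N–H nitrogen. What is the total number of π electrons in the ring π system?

All ring atoms are sp² and supply a p orbital to the ring (each doubly-bonded ring atom is sp² with one p-orbital electron; the pyrrole-type nitrogen donates its lone pair from the p orbital); the conjugation is uninterrupted.
Tallying contributions gives 5 × 2 = 10 from the double-bond units + 2 from the NH atom = 12.

12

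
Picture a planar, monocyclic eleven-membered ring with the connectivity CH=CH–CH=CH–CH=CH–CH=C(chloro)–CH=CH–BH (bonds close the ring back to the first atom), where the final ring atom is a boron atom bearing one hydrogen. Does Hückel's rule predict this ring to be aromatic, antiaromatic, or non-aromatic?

Aromatic

Check conjugation: every atom in a ring double bond is sp² and brings one electron to the p orbital; the boron has an empty p orbital — every position has a p orbital, so the cyclic π system is continuous.
π-electron count: 5 × 2 = 10 from the double-bond units + 0 from the BH atom = 10.
With 10 π electrons (n = 2), the Hückel 4n+2 condition holds.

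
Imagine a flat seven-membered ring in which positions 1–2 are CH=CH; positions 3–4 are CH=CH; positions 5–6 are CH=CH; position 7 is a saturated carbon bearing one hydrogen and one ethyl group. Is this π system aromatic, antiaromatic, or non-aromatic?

At the CH(ethyl) position, that saturated carbon is sp³ and has no p orbital in the ring π system; the ring's p-orbital overlap is broken there.
Without a continuous loop of overlapping p orbitals the Hückel electron count never comes into play.

Non-aromatic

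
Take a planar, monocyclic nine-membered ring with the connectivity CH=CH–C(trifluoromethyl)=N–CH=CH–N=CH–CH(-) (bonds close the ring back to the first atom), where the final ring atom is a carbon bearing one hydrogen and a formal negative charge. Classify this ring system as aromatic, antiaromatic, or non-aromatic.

Aromatic

All ring atoms are sp² and supply a p orbital to the ring (each doubly-bonded ring atom is sp² with one p-orbital electron; the doubly-bonded nitrogens are pyridine-type — their lone pairs lie in the ring plane, leaving one electron in the p orbital; the carbanion's lone pair occupies the p orbital); the conjugation is uninterrupted.
π-electron count: 4 × 2 = 8 from the double-bond units + 2 from the CH(-) atom = 10.
10 = 4(2) + 2, which satisfies Hückel's 4n+2 rule.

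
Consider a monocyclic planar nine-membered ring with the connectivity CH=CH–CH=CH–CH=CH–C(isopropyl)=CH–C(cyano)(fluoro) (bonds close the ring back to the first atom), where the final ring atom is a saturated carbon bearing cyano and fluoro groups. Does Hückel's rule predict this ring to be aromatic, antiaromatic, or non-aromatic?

Non-aromatic

The C(cyano)(fluoro) position has four σ bonds — that saturated carbon is sp³ and has no p orbital in the ring π system — so the cyclic conjugation is interrupted.
Hückel's rule only applies to fully conjugated rings, so this one is simply non-aromatic.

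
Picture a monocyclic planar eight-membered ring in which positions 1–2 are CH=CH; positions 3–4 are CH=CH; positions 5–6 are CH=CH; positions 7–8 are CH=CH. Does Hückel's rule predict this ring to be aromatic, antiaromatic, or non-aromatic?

Antiaromatic

All ring atoms are sp² and supply a p orbital to the ring (each doubly-bonded ring atom is sp² with one p-orbital electron); the conjugation is uninterrupted.
Adding the contributions, 4 × 2 = 8 from the 4 double-bond units.
A 4n π count (8, n = 2) in a planar conjugated ring means antiaromatic.
(The species described is cyclooctatetraene.)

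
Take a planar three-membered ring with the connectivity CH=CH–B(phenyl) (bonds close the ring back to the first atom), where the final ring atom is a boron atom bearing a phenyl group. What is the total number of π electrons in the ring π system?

2

All ring atoms are sp² and supply a p orbital to the ring (the double-bond atoms are sp², each contributing one p electron; the boron has an empty p orbital); the conjugation is uninterrupted.
Counting π electrons: 1 × 2 = 2 from the double-bond unit + 0 from the B(phenyl) atom = 2.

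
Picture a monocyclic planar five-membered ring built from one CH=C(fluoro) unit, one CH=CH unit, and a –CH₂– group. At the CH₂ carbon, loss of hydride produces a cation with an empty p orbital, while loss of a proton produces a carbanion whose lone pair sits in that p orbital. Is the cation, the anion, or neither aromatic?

The anion

Both ions have a continuous loop of p orbitals — each ring atom is sp².
Cation: 2 × 2 + 0 = 4 π electrons → 4(1), antiaromatic.
Anion: 2 × 2 + 2 = 6 π electrons → 4(1)+2, aromatic.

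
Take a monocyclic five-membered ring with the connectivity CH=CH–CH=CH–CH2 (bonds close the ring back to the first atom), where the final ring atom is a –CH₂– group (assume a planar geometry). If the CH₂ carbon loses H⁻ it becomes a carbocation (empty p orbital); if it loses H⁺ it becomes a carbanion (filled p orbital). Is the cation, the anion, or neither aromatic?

The anion

In both ions every ring atom is sp² and contributes a p orbital, so both rings are fully conjugated.
Cation: 2 × 2 + 0 = 4 π electrons → 4(1), antiaromatic.
Anion: 2 × 2 + 2 = 6 π electrons → 4(1)+2, aromatic.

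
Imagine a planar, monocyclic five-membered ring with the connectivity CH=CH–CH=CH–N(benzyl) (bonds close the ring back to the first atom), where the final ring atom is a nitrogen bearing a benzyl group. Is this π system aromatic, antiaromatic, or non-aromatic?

Every ring atom contributes a p orbital perpendicular to the ring (the double-bond atoms are sp², each contributing one p electron; the pyrrole-type nitrogen donates its lone pair from the p orbital), so the π system is cyclic and fully conjugated.
Adding the contributions, 2 × 2 = 4 from the double-bond units + 2 from the N(benzyl) atom = 6.
Since 6 = 4·1 + 2, the ring meets the 4n+2 criterion.

Aromatic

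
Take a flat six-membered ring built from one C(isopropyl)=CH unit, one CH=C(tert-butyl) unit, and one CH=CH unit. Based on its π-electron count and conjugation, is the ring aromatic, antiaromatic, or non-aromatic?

All ring atoms are sp² and supply a p orbital to the ring (every atom in a ring double bond is sp² and brings one electron to the p orbital); the conjugation is uninterrupted.
π-electron count: 3 × 2 = 6 from the 3 double-bond units.
That gives a 4n+2 count (6, n = 1).

Aromatic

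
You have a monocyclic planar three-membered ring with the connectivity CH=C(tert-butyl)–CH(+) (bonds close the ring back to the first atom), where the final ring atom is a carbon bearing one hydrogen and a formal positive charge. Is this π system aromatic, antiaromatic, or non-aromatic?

The p orbitals form a continuous loop: each doubly-bonded ring atom is sp² with one p-orbital electron; the carbocation has an empty p orbital. The ring is fully conjugated.
Tallying contributions gives 1 × 2 = 2 from the double-bond unit + 0 from the CH(+) atom = 2.
That gives a 4n+2 count (2, n = 0).

Aromatic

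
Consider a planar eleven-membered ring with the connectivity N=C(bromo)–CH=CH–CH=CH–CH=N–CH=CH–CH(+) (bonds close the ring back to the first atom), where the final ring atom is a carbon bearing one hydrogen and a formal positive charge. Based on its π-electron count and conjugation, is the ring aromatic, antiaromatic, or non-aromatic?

Every ring atom contributes a p orbital perpendicular to the ring (every atom in a ring double bond is sp² and brings one electron to the p orbital; each sp² =N– keeps its lone pair in-plane and puts one electron into the π system; the carbocation has an empty p orbital), so the π system is cyclic and fully conjugated.
Adding the contributions, 5 × 2 = 10 from the double-bond units + 0 from the CH(+) atom = 10.
Since 10 = 4·2 + 2, the ring meets the 4n+2 criterion.

Aromatic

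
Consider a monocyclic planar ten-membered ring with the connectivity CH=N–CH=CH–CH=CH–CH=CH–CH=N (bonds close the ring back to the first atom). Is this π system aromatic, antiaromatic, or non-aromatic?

The p orbitals form a continuous loop: the double-bond atoms are sp², each contributing one p electron; each =N– nitrogen is pyridine-type (lone pair in the sp² plane, one electron in the p orbital). The ring is fully conjugated.
Adding the contributions, 5 × 2 = 10 from the 5 double-bond units.
That gives a 4n+2 count (10, n = 2).

Aromatic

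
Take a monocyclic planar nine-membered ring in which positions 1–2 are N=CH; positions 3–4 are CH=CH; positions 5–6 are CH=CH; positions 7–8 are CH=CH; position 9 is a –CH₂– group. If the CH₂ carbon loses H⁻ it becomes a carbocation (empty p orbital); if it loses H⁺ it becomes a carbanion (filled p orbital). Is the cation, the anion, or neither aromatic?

Both ions have a continuous loop of p orbitals — each ring atom is sp².
Cation: 4 × 2 + 0 = 8 π electrons → 4(2), antiaromatic.
Anion: 4 × 2 + 2 = 10 π electrons → 4(2)+2, aromatic.

The anion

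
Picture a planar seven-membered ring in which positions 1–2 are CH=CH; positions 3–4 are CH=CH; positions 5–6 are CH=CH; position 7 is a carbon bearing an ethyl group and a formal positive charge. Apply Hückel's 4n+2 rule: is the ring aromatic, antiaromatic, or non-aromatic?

Every ring atom contributes a p orbital perpendicular to the ring (the double-bond atoms are sp², each contributing one p electron; the carbocation has an empty p orbital), so the π system is cyclic and fully conjugated.
Counting π electrons: 3 × 2 = 6 from the double-bond units + 0 from the C(ethyl)(+) atom = 6.
Since 6 = 4·1 + 2, the ring meets the 4n+2 criterion.

Aromatic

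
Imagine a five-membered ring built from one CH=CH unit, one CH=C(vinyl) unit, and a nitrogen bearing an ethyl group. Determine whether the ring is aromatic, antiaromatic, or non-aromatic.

The p orbitals form a continuous loop: the double-bond atoms are sp², each contributing one p electron; the pyrrole-type nitrogen donates its lone pair from the p orbital. The ring is fully conjugated.
Counting π electrons: 2 × 2 = 4 from the double-bond units + 2 from the N(ethyl) atom = 6.
6 = 4(1) + 2, which satisfies Hückel's 4n+2 rule.

Aromatic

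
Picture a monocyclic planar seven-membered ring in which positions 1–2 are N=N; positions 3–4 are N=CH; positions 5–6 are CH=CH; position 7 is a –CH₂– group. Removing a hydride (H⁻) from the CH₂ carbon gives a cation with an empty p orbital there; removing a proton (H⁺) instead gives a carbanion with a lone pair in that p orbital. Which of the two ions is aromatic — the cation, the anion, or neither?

The cation

Both ions have a continuous loop of p orbitals — each ring atom is sp².
Cation: 3 × 2 + 0 = 6 π electrons → 4(1)+2, aromatic.
Anion: 3 × 2 + 2 = 8 π electrons → 4(2), antiaromatic.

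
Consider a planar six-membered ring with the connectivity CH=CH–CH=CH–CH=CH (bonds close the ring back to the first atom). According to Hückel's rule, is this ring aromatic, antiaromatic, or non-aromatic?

The p orbitals form a continuous loop: every atom in a ring double bond is sp² and brings one electron to the p orbital. The ring is fully conjugated.
Tallying contributions gives 3 × 2 = 6 from the 3 double-bond units.
That gives a 4n+2 count (6, n = 1).
(The species described is benzene.)

Aromatic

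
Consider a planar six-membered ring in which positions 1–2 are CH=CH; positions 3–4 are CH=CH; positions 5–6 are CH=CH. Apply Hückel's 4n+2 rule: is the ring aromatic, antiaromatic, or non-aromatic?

All ring atoms are sp² and supply a p orbital to the ring (each doubly-bonded ring atom is sp² with one p-orbital electron); the conjugation is uninterrupted.
π-electron count: 3 × 2 = 6 from the 3 double-bond units.
With 6 π electrons (n = 1), the Hückel 4n+2 condition holds.
(The species described is benzene.)

Aromatic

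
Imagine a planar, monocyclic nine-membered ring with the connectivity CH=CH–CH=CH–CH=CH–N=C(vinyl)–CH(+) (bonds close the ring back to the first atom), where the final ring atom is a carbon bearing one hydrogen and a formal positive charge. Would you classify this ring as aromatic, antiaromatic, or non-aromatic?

Antiaromatic

The p orbitals form a continuous loop: the double-bond atoms are sp², each contributing one p electron; each =N– nitrogen is pyridine-type (lone pair in the sp² plane, one electron in the p orbital); the carbocation has an empty p orbital. The ring is fully conjugated.
π-electron count: 4 × 2 = 8 from the double-bond units + 0 from the CH(+) atom = 8.
A 4n π count (8, n = 2) in a planar conjugated ring means antiaromatic.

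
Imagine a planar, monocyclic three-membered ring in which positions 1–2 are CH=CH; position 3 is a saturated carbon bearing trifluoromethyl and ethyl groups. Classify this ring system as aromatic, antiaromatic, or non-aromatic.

Non-aromatic

The C(trifluoromethyl)(ethyl) position has four σ bonds — that saturated carbon is sp³ and has no p orbital in the ring π system — so the cyclic conjugation is interrupted.
Without a continuous loop of overlapping p orbitals the Hückel electron count never comes into play.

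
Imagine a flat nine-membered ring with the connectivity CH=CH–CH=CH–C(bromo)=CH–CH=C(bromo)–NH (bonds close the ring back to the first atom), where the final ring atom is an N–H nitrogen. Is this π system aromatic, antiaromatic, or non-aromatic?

Check conjugation: every atom in a ring double bond is sp² and brings one electron to the p orbital; the pyrrole-type nitrogen donates its lone pair from the p orbital — every position has a p orbital, so the cyclic π system is continuous.
Tallying contributions gives 4 × 2 = 8 from the double-bond units + 2 from the NH atom = 10.
With 10 π electrons (n = 2), the Hückel 4n+2 condition holds.

Aromatic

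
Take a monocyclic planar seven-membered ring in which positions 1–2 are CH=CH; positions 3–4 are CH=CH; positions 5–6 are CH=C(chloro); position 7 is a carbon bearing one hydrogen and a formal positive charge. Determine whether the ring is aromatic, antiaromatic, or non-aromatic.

Every ring atom contributes a p orbital perpendicular to the ring (the double-bond atoms are sp², each contributing one p electron; the carbocation has an empty p orbital), so the π system is cyclic and fully conjugated.
π-electron count: 3 × 2 = 6 from the double-bond units + 0 from the CH(+) atom = 6.
That gives a 4n+2 count (6, n = 1).

Aromatic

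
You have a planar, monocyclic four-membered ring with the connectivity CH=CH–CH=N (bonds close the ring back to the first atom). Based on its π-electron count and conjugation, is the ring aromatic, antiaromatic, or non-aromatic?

Antiaromatic

All ring atoms are sp² and supply a p orbital to the ring (the double-bond atoms are sp², each contributing one p electron; each =N– nitrogen is pyridine-type (lone pair in the sp² plane, one electron in the p orbital)); the conjugation is uninterrupted.
Tallying contributions gives 2 × 2 = 4 from the 2 double-bond units.
With 4 = 4·1 π electrons, Hückel's rule classifies the planar ring as antiaromatic.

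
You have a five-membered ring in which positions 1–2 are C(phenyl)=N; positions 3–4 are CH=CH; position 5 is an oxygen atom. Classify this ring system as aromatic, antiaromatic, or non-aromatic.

All ring atoms are sp² and supply a p orbital to the ring (each doubly-bonded ring atom is sp² with one p-orbital electron; each sp² =N– keeps its lone pair in-plane and puts one electron into the π system; the oxygen donates one lone pair from its p orbital); the conjugation is uninterrupted.
Counting π electrons: 2 × 2 = 4 from the double-bond units + 2 from the O atom = 6.
With 6 π electrons (n = 1), the Hückel 4n+2 condition holds.

Aromatic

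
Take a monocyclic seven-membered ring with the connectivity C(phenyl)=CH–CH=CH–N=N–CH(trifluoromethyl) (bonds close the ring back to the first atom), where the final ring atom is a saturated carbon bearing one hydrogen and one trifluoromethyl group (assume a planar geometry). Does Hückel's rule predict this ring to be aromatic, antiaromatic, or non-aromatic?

At the CH(trifluoromethyl) position, that saturated carbon is sp³ and has no p orbital in the ring π system; the ring's p-orbital overlap is broken there.
Without a continuous loop of overlapping p orbitals the Hückel electron count never comes into play.

Non-aromatic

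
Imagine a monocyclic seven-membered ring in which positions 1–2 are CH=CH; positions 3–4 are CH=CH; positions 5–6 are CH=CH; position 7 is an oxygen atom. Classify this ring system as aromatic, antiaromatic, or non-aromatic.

The p orbitals form a continuous loop: every atom in a ring double bond is sp² and brings one electron to the p orbital; the oxygen donates one lone pair from its p orbital. The ring is fully conjugated.
π-electron count: 3 × 2 = 6 from the double-bond units + 2 from the O atom = 8.
8 = 4(2); a planar, fully conjugated 4n system is antiaromatic.

Antiaromatic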